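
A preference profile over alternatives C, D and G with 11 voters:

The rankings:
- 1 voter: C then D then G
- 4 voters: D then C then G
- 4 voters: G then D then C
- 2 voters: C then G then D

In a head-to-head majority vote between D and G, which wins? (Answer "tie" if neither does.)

Ballots ranking D above G: 1 + 4 = 5.
Ballots ranking G above D: 11 − 5 = 6.
G wins the head-to-head 6–5.

G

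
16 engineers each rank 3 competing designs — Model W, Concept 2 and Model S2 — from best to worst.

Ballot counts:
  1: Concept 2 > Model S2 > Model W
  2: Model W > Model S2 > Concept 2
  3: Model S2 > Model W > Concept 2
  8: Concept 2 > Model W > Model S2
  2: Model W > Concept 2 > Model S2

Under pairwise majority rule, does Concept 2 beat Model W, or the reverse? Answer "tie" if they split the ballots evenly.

Ballots ranking Concept 2 above Model W: 1 + 8 = 9.
Ballots ranking Model W above Concept 2: 16 − 9 = 7.
Concept 2 wins the head-to-head 9–7.

Concept 2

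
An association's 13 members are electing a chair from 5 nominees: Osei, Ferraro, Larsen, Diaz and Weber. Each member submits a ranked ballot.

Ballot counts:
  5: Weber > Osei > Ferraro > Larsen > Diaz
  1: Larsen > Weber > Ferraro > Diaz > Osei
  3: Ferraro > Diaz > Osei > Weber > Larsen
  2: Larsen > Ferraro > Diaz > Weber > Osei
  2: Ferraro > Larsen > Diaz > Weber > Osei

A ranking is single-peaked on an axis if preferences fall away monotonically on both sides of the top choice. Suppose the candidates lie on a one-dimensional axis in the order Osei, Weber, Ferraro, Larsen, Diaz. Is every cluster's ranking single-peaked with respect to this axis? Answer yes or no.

no

Axis positions: Osei=1, Weber=2, Ferraro=3, Larsen=4, Diaz=5.
Cluster 1 (peak Weber at position 2): ranking walks positions 2-1-3-4-5, expanding outward from the peak — single-peaked.
Cluster 2: ranking walks positions 4-2-3-5-1; Weber is ranked above Ferraro even though Ferraro lies between Weber and the peak Larsen on the axis — preferences dip and rise again. Not single-peaked.
Cluster 3: ranking walks positions 3-5-1-2-4; Diaz is ranked above Larsen even though Larsen lies between Diaz and the peak Ferraro on the axis — preferences dip and rise again. Not single-peaked.
Cluster 4 (peak Larsen at position 4): ranking walks positions 4-3-5-2-1, expanding outward from the peak — single-peaked.
Cluster 5 (peak Ferraro at position 3): ranking walks positions 3-4-5-2-1, expanding outward from the peak — single-peaked.
Cluster 2 violates single-peakedness, so the profile is not single-peaked on this axis.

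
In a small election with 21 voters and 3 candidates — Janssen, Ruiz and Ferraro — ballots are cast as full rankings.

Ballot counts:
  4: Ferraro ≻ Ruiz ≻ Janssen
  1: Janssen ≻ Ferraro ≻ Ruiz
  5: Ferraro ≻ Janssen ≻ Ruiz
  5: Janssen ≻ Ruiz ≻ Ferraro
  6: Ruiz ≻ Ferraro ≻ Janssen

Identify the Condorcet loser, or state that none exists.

none

Pairwise majorities:
Janssen vs Ruiz: 1+5+5 = 11 for Janssen, 10 for Ruiz — Janssen by 11–10.
Janssen vs Ferraro: Janssen preferred on 1+5 = 6 ballots; Ferraro wins 15–6.
Ruiz vs Ferraro: 5+6 = 11 for Ruiz, 10 for Ferraro — Ruiz by 11–10.
Each candidate has at least one pairwise win (Janssen beats Ruiz; Ruiz beats Ferraro; Ferraro beats Janssen) — no Condorcet loser.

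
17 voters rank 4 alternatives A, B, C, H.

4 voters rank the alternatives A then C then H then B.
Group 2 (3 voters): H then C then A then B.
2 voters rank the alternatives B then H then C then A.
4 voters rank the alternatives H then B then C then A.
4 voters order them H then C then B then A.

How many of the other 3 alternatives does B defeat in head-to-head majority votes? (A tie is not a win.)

1

B against each rival (17 voters):
B vs A: 10 to 7, B.
B vs C: C wins 11–6.
B vs H: H wins 15–2.
B beats A; loses to C, H — 1 pairwise win.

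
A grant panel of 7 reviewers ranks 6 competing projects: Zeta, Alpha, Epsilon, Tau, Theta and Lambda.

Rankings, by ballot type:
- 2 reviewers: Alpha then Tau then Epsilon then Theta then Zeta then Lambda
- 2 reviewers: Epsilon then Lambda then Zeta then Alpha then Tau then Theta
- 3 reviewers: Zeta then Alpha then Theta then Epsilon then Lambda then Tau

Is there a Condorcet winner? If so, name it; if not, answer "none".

Head-to-head results (7 reviewers):
Zeta vs Alpha: 2+3 = 5 for Zeta, 2 for Alpha — Zeta by 5–2.
Zeta vs Epsilon: Zeta is ranked higher on 3 ballots, Epsilon on 4. Epsilon wins 4–3.
Zeta vs Tau: Zeta is ranked higher on 2+3 = 5 ballots, Tau on 2. Zeta wins 5–2.
Zeta vs Theta: 2+3 = 5 for Zeta, 2 for Theta — Zeta by 5–2.
Zeta vs Lambda: 2+3 = 5 for Zeta, 2 for Lambda — Zeta by 5–2.
Alpha vs Epsilon: Alpha preferred on 2+3 = 5 ballots; Alpha wins 5–2.
Alpha vs Tau: 7 to 0, Alpha.
Alpha vs Theta: Alpha is ranked higher on 2+2+3 = 7 ballots, Theta on 0. Alpha wins 7–0.
Alpha vs Lambda: 5 to 2, Alpha.
Epsilon vs Tau: 5 to 2, Epsilon.
Epsilon vs Theta: 4 to 3, Epsilon.
Epsilon vs Lambda: 7 to 0, Epsilon.
Tau vs Theta: Tau preferred on 2+2 = 4 ballots; Tau wins 4–3.
Tau vs Lambda: Tau preferred on 2 ballots; Lambda wins 5–2.
Theta vs Lambda: 5 to 2, Theta.
Each project drops at least one matchup (Zeta loses to Epsilon; Alpha loses to Zeta; Epsilon loses to Alpha; Tau loses to Zeta; Theta loses to Zeta; Lambda loses to Zeta); the cycle Zeta → Alpha → Epsilon → Zeta rules out a Condorcet winner.

none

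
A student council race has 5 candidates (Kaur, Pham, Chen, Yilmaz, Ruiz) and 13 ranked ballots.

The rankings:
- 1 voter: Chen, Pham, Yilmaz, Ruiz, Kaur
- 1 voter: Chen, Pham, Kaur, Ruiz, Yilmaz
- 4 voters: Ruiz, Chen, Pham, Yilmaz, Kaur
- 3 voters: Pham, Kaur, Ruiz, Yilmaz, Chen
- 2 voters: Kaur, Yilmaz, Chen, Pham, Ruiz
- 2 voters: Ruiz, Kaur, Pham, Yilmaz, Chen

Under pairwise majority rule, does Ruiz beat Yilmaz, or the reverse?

Ballots ranking Ruiz above Yilmaz: 1 + 4 + 3 + 2 = 10.
Ballots ranking Yilmaz above Ruiz: 13 − 10 = 3.
Ruiz wins the head-to-head 10–3.

Ruiz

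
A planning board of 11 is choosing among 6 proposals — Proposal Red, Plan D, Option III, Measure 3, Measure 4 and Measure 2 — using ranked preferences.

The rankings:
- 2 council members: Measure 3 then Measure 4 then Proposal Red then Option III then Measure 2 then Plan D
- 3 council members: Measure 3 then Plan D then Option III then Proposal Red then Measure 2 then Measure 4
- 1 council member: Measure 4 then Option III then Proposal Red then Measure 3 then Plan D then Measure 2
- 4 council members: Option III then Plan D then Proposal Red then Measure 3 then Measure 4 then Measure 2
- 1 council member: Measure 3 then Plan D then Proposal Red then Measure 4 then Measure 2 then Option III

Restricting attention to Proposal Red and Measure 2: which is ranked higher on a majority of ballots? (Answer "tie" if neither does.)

Proposal Red

Ballots ranking Proposal Red above Measure 2: 2 + 3 + 1 + 4 + 1 = 11.
Ballots ranking Measure 2 above Proposal Red: 11 − 11 = 0.
Proposal Red wins the head-to-head 11–0.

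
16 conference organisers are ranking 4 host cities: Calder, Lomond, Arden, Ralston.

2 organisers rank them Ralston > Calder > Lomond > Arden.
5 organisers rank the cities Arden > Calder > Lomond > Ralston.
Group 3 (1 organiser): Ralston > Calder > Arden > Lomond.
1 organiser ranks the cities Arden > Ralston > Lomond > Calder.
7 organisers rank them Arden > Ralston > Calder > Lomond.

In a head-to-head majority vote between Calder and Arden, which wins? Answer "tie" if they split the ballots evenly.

Ballots ranking Calder above Arden: 2 + 1 = 3.
Ballots ranking Arden above Calder: 16 − 3 = 13.
Arden wins the head-to-head 13–3.

Arden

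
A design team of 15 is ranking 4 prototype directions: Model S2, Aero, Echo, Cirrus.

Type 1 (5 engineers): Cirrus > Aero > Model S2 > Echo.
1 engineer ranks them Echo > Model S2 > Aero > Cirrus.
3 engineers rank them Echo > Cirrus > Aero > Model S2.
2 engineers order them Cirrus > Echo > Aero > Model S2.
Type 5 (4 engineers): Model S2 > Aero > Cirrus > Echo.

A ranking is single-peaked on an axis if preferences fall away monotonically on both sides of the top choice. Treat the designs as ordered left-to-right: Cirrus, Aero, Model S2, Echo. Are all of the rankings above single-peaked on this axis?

no

Axis positions: Cirrus=1, Aero=2, Model S2=3, Echo=4.
Type 1 (peak Cirrus at position 1): ranking walks positions 1-2-3-4, expanding outward from the peak — single-peaked.
Type 2 (peak Echo at position 4): ranking walks positions 4-3-2-1, expanding outward from the peak — single-peaked.
Type 3: ranking walks positions 4-1-2-3; Cirrus is ranked above Model S2 even though Model S2 lies between Cirrus and the peak Echo on the axis — preferences dip and rise again. Not single-peaked.
Type 4: ranking walks positions 1-4-2-3; Echo is ranked above Aero even though Aero lies between Echo and the peak Cirrus on the axis — preferences dip and rise again. Not single-peaked.
Type 5 (peak Model S2 at position 3): ranking walks positions 3-2-1-4, expanding outward from the peak — single-peaked.
Type 3 violates single-peakedness, so the profile is not single-peaked on this axis.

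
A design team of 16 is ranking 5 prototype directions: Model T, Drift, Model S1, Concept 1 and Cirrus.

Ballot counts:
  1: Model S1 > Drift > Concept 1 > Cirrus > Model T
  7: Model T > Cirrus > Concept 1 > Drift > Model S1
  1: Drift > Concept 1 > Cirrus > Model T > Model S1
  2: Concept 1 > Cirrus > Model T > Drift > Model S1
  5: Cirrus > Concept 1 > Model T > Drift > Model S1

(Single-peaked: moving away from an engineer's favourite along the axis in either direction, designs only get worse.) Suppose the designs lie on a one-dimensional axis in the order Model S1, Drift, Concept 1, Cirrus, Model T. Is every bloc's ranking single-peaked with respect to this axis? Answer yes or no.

yes

Axis positions: Model S1=1, Drift=2, Concept 1=3, Cirrus=4, Model T=5.
Bloc 1 (peak Model S1 at position 1): ranking walks positions 1-2-3-4-5, expanding outward from the peak — single-peaked.
Bloc 2 (peak Model T at position 5): ranking walks positions 5-4-3-2-1, expanding outward from the peak — single-peaked.
Bloc 3 (peak Drift at position 2): ranking walks positions 2-3-4-5-1, expanding outward from the peak — single-peaked.
Bloc 4 (peak Concept 1 at position 3): ranking walks positions 3-4-5-2-1, expanding outward from the peak — single-peaked.
Bloc 5 (peak Cirrus at position 4): ranking walks positions 4-3-5-2-1, expanding outward from the peak — single-peaked.
Every ranking is single-peaked on this axis.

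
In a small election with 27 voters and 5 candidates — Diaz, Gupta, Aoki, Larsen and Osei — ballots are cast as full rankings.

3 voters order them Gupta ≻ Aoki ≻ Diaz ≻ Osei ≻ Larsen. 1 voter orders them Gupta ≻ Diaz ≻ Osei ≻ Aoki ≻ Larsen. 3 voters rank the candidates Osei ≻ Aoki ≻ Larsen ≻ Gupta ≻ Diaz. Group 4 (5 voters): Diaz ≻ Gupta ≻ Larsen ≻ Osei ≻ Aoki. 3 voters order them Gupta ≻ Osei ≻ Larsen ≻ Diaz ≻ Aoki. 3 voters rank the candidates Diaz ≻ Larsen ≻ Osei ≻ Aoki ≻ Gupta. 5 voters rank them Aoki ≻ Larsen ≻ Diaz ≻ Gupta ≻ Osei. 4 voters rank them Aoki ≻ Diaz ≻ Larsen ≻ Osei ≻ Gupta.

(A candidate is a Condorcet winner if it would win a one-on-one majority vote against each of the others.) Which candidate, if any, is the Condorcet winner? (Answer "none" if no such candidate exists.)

none

Head-to-head results (27 voters):
Diaz vs Gupta: Diaz wins 17–10.
Diaz vs Aoki: Aoki wins 15–12.
Diaz–Larsen: Diaz 16–11.
Diaz vs Osei: Diaz, 21–6.
Gupta–Aoki: Aoki 15–12.
Gupta vs Larsen: Larsen, 15–12.
Gupta vs Osei: Gupta, 17–10.
Aoki–Larsen: Aoki 16–11.
Aoki vs Osei: Osei wins 15–12.
Larsen–Osei: Larsen 17–10.
No candidate is unbeaten: Diaz loses to Aoki; Gupta loses to Diaz; Aoki loses to Osei; Larsen loses to Diaz; Osei loses to Diaz. In particular Diaz beats Osei beats Aoki beats Diaz is a majority cycle — no Condorcet winner exists.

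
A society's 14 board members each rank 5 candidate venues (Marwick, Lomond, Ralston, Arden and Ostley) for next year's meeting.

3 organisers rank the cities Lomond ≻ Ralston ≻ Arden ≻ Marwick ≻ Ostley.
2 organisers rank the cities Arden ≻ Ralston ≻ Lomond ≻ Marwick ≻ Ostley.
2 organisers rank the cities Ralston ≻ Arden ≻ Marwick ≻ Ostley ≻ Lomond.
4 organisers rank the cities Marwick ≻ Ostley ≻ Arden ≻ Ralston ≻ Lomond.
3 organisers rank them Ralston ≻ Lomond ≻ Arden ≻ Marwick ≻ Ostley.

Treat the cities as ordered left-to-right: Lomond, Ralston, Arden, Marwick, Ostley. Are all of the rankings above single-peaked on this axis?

Axis positions: Lomond=1, Ralston=2, Arden=3, Marwick=4, Ostley=5.
Cluster 1 (peak Lomond at position 1): ranking walks positions 1-2-3-4-5, expanding outward from the peak — single-peaked.
Cluster 2 (peak Arden at position 3): ranking walks positions 3-2-1-4-5, expanding outward from the peak — single-peaked.
Cluster 3 (peak Ralston at position 2): ranking walks positions 2-3-4-5-1, expanding outward from the peak — single-peaked.
Cluster 4 (peak Marwick at position 4): ranking walks positions 4-5-3-2-1, expanding outward from the peak — single-peaked.
Cluster 5 (peak Ralston at position 2): ranking walks positions 2-1-3-4-5, expanding outward from the peak — single-peaked.
Every ranking is single-peaked on this axis.

yes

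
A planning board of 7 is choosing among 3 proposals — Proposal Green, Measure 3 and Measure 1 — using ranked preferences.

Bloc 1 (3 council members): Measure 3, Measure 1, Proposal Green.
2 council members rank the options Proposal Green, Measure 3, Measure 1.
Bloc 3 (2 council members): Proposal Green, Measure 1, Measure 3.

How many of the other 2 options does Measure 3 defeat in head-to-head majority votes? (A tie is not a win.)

1

Measure 3 against each rival (7 council members):
Measure 3 vs Proposal Green: Proposal Green wins 4–3.
Measure 3–Measure 1: Measure 3 5–2.
Measure 3 beats Measure 1; loses to Proposal Green — 1 pairwise win.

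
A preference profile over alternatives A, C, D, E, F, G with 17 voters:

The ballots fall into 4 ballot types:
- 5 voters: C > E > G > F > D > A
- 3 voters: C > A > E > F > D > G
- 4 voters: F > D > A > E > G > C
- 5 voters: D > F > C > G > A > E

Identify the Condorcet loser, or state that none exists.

none

Head-to-head results (17 voters):
A vs C: A is ranked higher on 4 ballots, C on 13. C wins 13–4.
A vs D: 3 for A, 14 for D — D by 14–3.
A–E: A 12–5.
A vs F: F, 14–3.
A vs G: 7 to 10, G.
C vs D: D, 9–8.
C vs E: 5+3+5 = 13 for C, 4 for E — C by 13–4.
C vs F: F, 9–8.
C vs G: C preferred on 5+3+5 = 13 ballots; C wins 13–4.
D vs E: D, 9–8.
D vs F: F wins 12–5.
D vs G: D is ranked higher on 3+4+5 = 12 ballots, G on 5. D wins 12–5.
E vs F: E preferred on 5+3 = 8 ballots; F wins 9–8.
E vs G: E is ranked higher on 5+3+4 = 12 ballots, G on 5. E wins 12–5.
F vs G: F preferred on 3+4+5 = 12 ballots; F wins 12–5.
Each alternative has at least one pairwise win (A beats E; C beats A; D beats A; E beats G; F beats A; G beats A) — no Condorcet loser.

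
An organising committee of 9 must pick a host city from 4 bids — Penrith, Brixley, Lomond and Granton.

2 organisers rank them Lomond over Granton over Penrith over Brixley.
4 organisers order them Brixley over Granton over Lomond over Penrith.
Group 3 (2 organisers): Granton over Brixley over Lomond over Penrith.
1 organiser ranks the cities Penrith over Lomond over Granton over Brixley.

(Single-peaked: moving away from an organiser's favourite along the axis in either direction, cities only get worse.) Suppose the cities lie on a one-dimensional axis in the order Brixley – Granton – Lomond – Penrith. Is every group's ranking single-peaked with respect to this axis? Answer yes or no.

yes

Axis positions: Brixley=1, Granton=2, Lomond=3, Penrith=4.
Group 1 (peak Lomond at position 3): ranking walks positions 3-2-4-1, expanding outward from the peak — single-peaked.
Group 2 (peak Brixley at position 1): ranking walks positions 1-2-3-4, expanding outward from the peak — single-peaked.
Group 3 (peak Granton at position 2): ranking walks positions 2-1-3-4, expanding outward from the peak — single-peaked.
Group 4 (peak Penrith at position 4): ranking walks positions 4-3-2-1, expanding outward from the peak — single-peaked.
Every ranking is single-peaked on this axis.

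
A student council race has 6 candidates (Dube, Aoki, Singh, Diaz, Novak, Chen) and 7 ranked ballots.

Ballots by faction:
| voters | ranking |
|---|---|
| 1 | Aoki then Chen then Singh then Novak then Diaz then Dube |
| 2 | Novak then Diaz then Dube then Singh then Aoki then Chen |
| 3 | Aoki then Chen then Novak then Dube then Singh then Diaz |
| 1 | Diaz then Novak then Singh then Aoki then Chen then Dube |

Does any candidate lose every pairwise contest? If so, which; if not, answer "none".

none

Head-to-head results (7 voters):
Dube–Aoki: Aoki 5–2.
Dube–Singh: Dube 5–2.
Dube vs Diaz: Diaz, 4–3.
Dube vs Novak: Dube is ranked higher on 0 ballots, Novak on 7. Novak wins 7–0.
Dube vs Chen: Chen, 5–2.
Aoki vs Singh: 4 to 3, Aoki.
Aoki vs Diaz: Aoki, 4–3.
Aoki–Novak: Aoki 4–3.
Aoki vs Chen: Aoki is ranked higher on 1+2+3+1 = 7 ballots, Chen on 0. Aoki wins 7–0.
Singh vs Diaz: Singh wins 4–3.
Singh vs Novak: Novak wins 6–1.
Singh vs Chen: Chen, 4–3.
Diaz vs Novak: Novak, 6–1.
Diaz vs Chen: 2+1 = 3 for Diaz, 4 for Chen — Chen by 4–3.
Novak vs Chen: 2+1 = 3 for Novak, 4 for Chen — Chen by 4–3.
No candidate is winless: Dube beats Singh; Aoki beats Dube; Singh beats Diaz; Diaz beats Dube; Novak beats Dube; Chen beats Dube. There is no Condorcet loser.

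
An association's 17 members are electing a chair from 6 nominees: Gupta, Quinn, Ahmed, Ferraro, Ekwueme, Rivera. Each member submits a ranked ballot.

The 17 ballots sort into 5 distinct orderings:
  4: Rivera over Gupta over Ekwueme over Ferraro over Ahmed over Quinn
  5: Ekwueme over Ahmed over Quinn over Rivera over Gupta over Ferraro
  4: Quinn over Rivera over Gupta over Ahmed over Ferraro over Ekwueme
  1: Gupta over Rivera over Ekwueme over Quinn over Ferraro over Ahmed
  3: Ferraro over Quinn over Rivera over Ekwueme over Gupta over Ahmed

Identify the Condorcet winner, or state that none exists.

none

Pairwise majorities:
Gupta vs Quinn: 5 to 12, Quinn.
Gupta vs Ahmed: Gupta preferred on 4+4+1+3 = 12 ballots; Gupta wins 12–5.
Gupta vs Ferraro: Gupta preferred on 4+5+4+1 = 14 ballots; Gupta wins 14–3.
Gupta vs Ekwueme: 4+4+1 = 9 for Gupta, 8 for Ekwueme — Gupta by 9–8.
Gupta vs Rivera: Gupta is ranked higher on 1 ballot, Rivera on 16. Rivera wins 16–1.
Quinn vs Ahmed: Quinn preferred on 4+1+3 = 8 ballots; Ahmed wins 9–8.
Quinn vs Ferraro: Quinn is ranked higher on 5+4+1 = 10 ballots, Ferraro on 7. Quinn wins 10–7.
Quinn vs Ekwueme: 4+3 = 7 for Quinn, 10 for Ekwueme — Ekwueme by 10–7.
Quinn vs Rivera: Quinn preferred on 5+4+3 = 12 ballots; Quinn wins 12–5.
Ahmed vs Ferraro: Ahmed preferred on 5+4 = 9 ballots; Ahmed wins 9–8.
Ahmed vs Ekwueme: 4 for Ahmed, 13 for Ekwueme — Ekwueme by 13–4.
Ahmed vs Rivera: 5 to 12, Rivera.
Ferraro vs Ekwueme: 7 to 10, Ekwueme.
Ferraro vs Rivera: Ferraro preferred on 3 ballots; Rivera wins 14–3.
Ekwueme vs Rivera: Ekwueme is ranked higher on 5 ballots, Rivera on 12. Rivera wins 12–5.
Each candidate drops at least one matchup (Gupta loses to Quinn; Quinn loses to Ahmed; Ahmed loses to Gupta; Ferraro loses to Gupta; Ekwueme loses to Gupta; Rivera loses to Quinn); the cycle Gupta beats Ahmed beats Quinn beats Gupta rules out a Condorcet winner.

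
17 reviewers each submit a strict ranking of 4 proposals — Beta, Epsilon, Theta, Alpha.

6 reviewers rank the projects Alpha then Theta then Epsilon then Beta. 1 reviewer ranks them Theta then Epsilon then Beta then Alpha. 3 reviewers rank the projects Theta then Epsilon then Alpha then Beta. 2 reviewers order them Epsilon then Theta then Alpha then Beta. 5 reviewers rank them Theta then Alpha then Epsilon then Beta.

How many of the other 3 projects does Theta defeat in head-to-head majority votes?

Theta against each rival (17 reviewers):
Theta vs Beta: Theta is ranked higher on 6+1+3+2+5 = 17 ballots, Beta on 0. Theta wins 17–0.
Theta vs Epsilon: 15 to 2, Theta.
Theta vs Alpha: 1+3+2+5 = 11 for Theta, 6 for Alpha — Theta by 11–6.
Theta beats Beta, Epsilon, Alpha — 3 pairwise wins.

3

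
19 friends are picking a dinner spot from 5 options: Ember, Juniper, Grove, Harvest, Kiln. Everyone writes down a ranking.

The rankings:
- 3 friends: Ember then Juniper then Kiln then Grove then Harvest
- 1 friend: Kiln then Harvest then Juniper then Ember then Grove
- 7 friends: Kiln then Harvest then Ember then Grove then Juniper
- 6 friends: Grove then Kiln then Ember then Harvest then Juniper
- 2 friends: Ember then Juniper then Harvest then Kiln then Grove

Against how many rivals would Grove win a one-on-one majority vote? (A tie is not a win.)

Grove against each rival (19 friends):
Grove vs Ember: Ember, 13–6.
Grove vs Juniper: Grove wins 13–6.
Grove vs Harvest: Harvest, 10–9.
Grove vs Kiln: 6 to 13, Kiln.
Grove beats Juniper; loses to Ember, Harvest, Kiln — 1 pairwise win.

1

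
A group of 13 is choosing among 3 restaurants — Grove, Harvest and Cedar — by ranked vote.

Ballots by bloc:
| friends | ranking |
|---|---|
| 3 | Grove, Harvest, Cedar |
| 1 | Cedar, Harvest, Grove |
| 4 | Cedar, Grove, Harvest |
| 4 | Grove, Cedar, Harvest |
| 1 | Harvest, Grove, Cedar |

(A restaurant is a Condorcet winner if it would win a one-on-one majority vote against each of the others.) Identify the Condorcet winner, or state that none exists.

Grove

Head-to-head results (13 friends):
Grove vs Harvest: Grove preferred on 3+4+4 = 11 ballots; Grove wins 11–2.
Grove vs Cedar: 3+4+1 = 8 for Grove, 5 for Cedar — Grove by 8–5.
Harvest vs Cedar: Harvest preferred on 3+1 = 4 ballots; Cedar wins 9–4.
Grove defeats every rival head-to-head and is the Condorcet winner.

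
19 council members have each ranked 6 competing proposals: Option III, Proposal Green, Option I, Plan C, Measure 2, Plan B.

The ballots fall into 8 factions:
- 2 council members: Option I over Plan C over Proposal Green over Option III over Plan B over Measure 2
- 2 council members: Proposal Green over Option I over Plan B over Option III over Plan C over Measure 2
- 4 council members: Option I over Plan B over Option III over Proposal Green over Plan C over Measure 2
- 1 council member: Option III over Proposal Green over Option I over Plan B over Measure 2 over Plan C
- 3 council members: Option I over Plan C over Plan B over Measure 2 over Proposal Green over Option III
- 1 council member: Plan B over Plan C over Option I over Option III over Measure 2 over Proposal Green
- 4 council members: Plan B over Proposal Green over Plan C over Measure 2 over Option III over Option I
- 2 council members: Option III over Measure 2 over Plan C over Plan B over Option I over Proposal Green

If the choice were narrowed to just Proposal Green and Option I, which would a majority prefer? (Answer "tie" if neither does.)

Option I

Ballots ranking Proposal Green above Option I: 2 + 1 + 4 = 7.
Ballots ranking Option I above Proposal Green: 19 − 7 = 12.
Option I wins the head-to-head 12–7.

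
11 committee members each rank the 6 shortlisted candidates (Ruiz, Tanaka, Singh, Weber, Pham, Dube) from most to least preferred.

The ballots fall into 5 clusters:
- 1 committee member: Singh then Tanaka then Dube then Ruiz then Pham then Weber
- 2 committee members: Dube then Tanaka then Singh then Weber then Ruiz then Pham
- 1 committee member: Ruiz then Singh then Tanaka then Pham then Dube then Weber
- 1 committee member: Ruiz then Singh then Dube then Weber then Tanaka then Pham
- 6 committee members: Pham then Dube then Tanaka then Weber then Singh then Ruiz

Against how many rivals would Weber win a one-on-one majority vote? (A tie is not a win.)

Weber against each rival (11 committee members):
Weber vs Ruiz: 2+6 = 8 for Weber, 3 for Ruiz — Weber by 8–3.
Weber vs Tanaka: Tanaka, 10–1.
Weber vs Singh: 6 to 5, Weber.
Weber vs Pham: 2+1 = 3 for Weber, 8 for Pham — Pham by 8–3.
Weber vs Dube: Dube, 11–0.
Weber beats Ruiz, Singh; loses to Tanaka, Pham, Dube — 2 pairwise wins.

2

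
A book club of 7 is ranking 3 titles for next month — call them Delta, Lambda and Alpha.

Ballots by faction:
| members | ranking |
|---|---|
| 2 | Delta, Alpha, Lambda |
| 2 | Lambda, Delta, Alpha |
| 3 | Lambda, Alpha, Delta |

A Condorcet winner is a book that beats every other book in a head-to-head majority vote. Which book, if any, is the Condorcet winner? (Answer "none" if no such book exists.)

Head-to-head results (7 members):
Delta vs Lambda: Delta preferred on 2 ballots; Lambda wins 5–2.
Delta–Alpha: Delta 4–3.
Lambda vs Alpha: Lambda, 5–2.
Lambda wins every pairwise contest, so Lambda is the Condorcet winner.

Lambda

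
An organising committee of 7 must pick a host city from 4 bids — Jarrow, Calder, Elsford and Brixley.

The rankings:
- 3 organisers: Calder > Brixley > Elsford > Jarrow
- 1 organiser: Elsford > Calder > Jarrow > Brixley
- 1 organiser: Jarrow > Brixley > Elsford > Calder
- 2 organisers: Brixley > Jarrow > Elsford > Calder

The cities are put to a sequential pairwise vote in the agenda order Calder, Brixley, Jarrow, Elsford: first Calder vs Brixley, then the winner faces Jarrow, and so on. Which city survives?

Round 1: Calder vs Brixley — 4–3, Calder advances.
Round 2: Calder vs Jarrow — 4–3, Calder advances.
Round 3: Calder vs Elsford — 3–4, Elsford advances.
The agenda winner is Elsford.

Elsford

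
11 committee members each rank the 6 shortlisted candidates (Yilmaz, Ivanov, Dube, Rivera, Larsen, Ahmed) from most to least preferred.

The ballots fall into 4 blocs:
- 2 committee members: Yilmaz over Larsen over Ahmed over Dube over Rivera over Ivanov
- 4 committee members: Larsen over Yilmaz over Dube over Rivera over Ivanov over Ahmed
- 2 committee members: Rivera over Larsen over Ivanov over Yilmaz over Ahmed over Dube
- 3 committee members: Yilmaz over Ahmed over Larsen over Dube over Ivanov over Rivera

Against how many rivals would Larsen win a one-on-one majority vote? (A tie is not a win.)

Larsen against each rival (11 committee members):
Larsen vs Yilmaz: 6 to 5, Larsen.
Larsen vs Ivanov: 11 to 0, Larsen.
Larsen vs Dube: 2+4+2+3 = 11 for Larsen, 0 for Dube — Larsen by 11–0.
Larsen–Rivera: Larsen 9–2.
Larsen vs Ahmed: Larsen preferred on 2+4+2 = 8 ballots; Larsen wins 8–3.
Larsen beats Yilmaz, Ivanov, Dube, Rivera, Ahmed — 5 pairwise wins.

5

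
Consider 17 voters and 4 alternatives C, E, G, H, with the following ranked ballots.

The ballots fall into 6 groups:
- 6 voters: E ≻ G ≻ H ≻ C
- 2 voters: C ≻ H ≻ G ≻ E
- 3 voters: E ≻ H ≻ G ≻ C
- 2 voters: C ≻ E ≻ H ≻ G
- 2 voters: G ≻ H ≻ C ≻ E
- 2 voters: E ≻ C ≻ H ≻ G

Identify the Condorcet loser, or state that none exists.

Head-to-head results (17 voters):
C vs E: C preferred on 2+2+2 = 6 ballots; E wins 11–6.
C vs G: G, 11–6.
C–H: H 11–6.
E–G: E 13–4.
E vs H: E wins 13–4.
G vs H: 6+2 = 8 for G, 9 for H — H by 9–8.
Only C has no wins; C is the Condorcet loser.

C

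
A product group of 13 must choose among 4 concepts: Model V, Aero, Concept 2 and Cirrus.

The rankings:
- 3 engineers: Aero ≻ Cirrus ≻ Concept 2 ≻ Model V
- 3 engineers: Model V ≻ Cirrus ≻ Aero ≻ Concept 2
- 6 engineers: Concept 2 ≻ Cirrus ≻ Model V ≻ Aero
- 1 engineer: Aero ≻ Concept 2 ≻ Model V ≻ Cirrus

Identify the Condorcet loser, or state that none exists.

none

Pairwise majorities:
Model V vs Aero: Model V wins 9–4.
Model V vs Concept 2: 3 to 10, Concept 2.
Model V vs Cirrus: 3+1 = 4 for Model V, 9 for Cirrus — Cirrus by 9–4.
Aero–Concept 2: Aero 7–6.
Aero vs Cirrus: 3+1 = 4 for Aero, 9 for Cirrus — Cirrus by 9–4.
Concept 2 vs Cirrus: 6+1 = 7 for Concept 2, 6 for Cirrus — Concept 2 by 7–6.
No design is winless: Model V beats Aero; Aero beats Concept 2; Concept 2 beats Model V; Cirrus beats Model V. There is no Condorcet loser.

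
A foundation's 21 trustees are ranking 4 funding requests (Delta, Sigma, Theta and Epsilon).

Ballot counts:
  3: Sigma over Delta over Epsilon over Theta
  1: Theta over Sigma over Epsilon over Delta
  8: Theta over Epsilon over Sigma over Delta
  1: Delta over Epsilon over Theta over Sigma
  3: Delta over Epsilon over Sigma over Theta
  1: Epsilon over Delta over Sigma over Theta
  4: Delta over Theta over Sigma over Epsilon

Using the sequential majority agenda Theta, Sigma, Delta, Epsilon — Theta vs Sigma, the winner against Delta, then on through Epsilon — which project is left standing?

Round 1: Theta vs Sigma — 14–7, Theta advances.
Round 2: Theta vs Delta — 9–12, Delta advances.
Round 3: Delta vs Epsilon — 11–10, Delta advances.
Delta survives the agenda.

Delta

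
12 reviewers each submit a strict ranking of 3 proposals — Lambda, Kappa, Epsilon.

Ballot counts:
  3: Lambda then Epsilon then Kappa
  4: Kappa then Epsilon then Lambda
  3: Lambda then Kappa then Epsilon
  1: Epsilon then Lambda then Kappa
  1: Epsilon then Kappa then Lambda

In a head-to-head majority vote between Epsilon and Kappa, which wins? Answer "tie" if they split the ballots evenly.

Ballots ranking Epsilon above Kappa: 3 + 1 + 1 = 5.
Ballots ranking Kappa above Epsilon: 12 − 5 = 7.
Kappa wins the head-to-head 7–5.

Kappa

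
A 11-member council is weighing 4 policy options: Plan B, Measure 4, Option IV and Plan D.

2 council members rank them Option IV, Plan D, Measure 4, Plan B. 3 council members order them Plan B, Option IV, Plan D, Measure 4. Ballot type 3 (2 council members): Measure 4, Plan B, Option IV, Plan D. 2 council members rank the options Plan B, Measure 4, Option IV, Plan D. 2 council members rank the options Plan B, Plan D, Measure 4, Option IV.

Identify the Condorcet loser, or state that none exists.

Head-to-head results (11 council members):
Plan B vs Measure 4: Plan B is ranked higher on 3+2+2 = 7 ballots, Measure 4 on 4. Plan B wins 7–4.
Plan B–Option IV: Plan B 9–2.
Plan B vs Plan D: Plan B wins 9–2.
Measure 4 vs Option IV: 2+2+2 = 6 for Measure 4, 5 for Option IV — Measure 4 by 6–5.
Measure 4 vs Plan D: 4 to 7, Plan D.
Option IV vs Plan D: Option IV, 9–2.
Every option wins at least one matchup (Plan B beats Measure 4; Measure 4 beats Option IV; Option IV beats Plan D; Plan D beats Measure 4), so there is no Condorcet loser.

none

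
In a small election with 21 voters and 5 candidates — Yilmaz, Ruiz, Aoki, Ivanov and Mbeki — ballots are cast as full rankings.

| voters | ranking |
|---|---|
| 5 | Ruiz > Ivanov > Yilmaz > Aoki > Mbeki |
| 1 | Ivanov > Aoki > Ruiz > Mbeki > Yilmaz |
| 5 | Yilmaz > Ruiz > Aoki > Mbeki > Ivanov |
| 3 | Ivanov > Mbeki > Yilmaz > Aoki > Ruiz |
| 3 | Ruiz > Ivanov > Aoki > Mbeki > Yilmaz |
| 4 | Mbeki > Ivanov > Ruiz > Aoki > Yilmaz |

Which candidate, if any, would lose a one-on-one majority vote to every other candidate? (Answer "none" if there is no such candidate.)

Pairwise majorities:
Yilmaz–Ruiz: Ruiz 13–8.
Yilmaz vs Aoki: Yilmaz wins 13–8.
Yilmaz vs Ivanov: Ivanov, 16–5.
Yilmaz vs Mbeki: Mbeki, 11–10.
Ruiz vs Aoki: Ruiz wins 17–4.
Ruiz vs Ivanov: Ruiz is ranked higher on 5+5+3 = 13 ballots, Ivanov on 8. Ruiz wins 13–8.
Ruiz vs Mbeki: 5+1+5+3 = 14 for Ruiz, 7 for Mbeki — Ruiz by 14–7.
Aoki–Ivanov: Ivanov 16–5.
Aoki vs Mbeki: 14 to 7, Aoki.
Ivanov vs Mbeki: 12 to 9, Ivanov.
Every candidate wins at least one matchup (Yilmaz beats Aoki; Ruiz beats Yilmaz; Aoki beats Mbeki; Ivanov beats Yilmaz; Mbeki beats Yilmaz), so there is no Condorcet loser.

none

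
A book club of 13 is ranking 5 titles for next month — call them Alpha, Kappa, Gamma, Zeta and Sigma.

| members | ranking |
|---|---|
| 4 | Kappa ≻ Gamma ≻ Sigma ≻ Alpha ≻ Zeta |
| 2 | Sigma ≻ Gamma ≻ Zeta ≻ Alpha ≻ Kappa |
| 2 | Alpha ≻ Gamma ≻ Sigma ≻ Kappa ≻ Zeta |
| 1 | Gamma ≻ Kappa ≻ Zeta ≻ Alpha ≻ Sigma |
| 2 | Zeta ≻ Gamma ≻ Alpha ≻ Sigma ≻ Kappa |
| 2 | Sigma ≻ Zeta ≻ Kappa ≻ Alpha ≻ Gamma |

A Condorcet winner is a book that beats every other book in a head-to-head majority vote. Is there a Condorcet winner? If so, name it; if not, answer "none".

Gamma

Pairwise majorities:
Alpha–Kappa: Kappa 7–6.
Alpha vs Gamma: Gamma wins 9–4.
Alpha vs Zeta: Zeta wins 7–6.
Alpha–Sigma: Sigma 8–5.
Kappa vs Gamma: Gamma wins 7–6.
Kappa vs Zeta: Kappa, 7–6.
Kappa vs Sigma: Sigma, 8–5.
Gamma vs Zeta: 9 to 4, Gamma.
Gamma–Sigma: Gamma 9–4.
Zeta vs Sigma: Zeta preferred on 1+2 = 3 ballots; Sigma wins 10–3.
Only Gamma has no losses; Gamma is the Condorcet winner.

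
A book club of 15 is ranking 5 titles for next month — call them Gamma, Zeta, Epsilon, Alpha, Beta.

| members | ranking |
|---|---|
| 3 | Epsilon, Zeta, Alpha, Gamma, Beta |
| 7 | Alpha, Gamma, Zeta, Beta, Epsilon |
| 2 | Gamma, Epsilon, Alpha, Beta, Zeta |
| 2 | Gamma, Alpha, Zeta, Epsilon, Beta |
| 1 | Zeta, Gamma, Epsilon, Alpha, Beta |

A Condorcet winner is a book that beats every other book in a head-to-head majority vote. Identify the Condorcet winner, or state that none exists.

Alpha

Head-to-head results (15 members):
Gamma–Zeta: Gamma 11–4.
Gamma vs Epsilon: Gamma wins 12–3.
Gamma–Alpha: Alpha 10–5.
Gamma vs Beta: Gamma wins 15–0.
Zeta vs Epsilon: Zeta, 10–5.
Zeta vs Alpha: Alpha, 11–4.
Zeta–Beta: Zeta 13–2.
Epsilon vs Alpha: Alpha wins 9–6.
Epsilon vs Beta: Epsilon, 8–7.
Alpha vs Beta: Alpha wins 15–0.
Only Alpha has no losses; Alpha is the Condorcet winner.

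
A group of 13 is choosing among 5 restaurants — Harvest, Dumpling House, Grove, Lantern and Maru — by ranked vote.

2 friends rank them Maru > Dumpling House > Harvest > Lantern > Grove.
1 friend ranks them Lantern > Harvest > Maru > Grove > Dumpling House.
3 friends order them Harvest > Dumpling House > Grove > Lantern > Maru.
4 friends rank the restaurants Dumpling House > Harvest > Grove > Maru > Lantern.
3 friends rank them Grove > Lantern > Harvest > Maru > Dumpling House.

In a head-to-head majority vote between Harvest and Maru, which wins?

Ballots ranking Harvest above Maru: 1 + 3 + 4 + 3 = 11.
Ballots ranking Maru above Harvest: 13 − 11 = 2.
Harvest wins the head-to-head 11–2.

Harvest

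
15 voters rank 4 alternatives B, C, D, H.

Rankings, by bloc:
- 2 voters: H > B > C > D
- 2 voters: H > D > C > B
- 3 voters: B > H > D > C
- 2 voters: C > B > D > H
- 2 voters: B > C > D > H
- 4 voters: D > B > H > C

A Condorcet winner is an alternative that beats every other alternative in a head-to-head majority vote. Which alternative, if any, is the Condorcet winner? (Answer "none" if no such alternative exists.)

B

Check each pair by majority over 15 ballots:
B–C: B 11–4.
B vs D: B wins 9–6.
B vs H: B wins 11–4.
C vs D: D wins 9–6.
C–H: H 11–4.
D vs H: D, 8–7.
B defeats every rival head-to-head and is the Condorcet winner.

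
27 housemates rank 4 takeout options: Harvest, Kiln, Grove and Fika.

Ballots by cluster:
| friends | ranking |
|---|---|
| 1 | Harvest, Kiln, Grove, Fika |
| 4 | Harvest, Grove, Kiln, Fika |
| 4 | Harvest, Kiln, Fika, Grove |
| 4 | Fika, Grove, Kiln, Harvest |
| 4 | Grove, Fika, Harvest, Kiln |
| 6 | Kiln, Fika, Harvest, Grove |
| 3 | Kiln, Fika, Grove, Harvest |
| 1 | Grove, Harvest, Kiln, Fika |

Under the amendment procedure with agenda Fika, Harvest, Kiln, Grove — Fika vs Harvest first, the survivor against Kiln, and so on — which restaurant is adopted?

Kiln

Round 1: Fika vs Harvest — 17–10, Fika advances.
Round 2: Fika vs Kiln — 8–19, Kiln advances.
Round 3: Kiln vs Grove — 14–13, Kiln advances.
Kiln survives the agenda.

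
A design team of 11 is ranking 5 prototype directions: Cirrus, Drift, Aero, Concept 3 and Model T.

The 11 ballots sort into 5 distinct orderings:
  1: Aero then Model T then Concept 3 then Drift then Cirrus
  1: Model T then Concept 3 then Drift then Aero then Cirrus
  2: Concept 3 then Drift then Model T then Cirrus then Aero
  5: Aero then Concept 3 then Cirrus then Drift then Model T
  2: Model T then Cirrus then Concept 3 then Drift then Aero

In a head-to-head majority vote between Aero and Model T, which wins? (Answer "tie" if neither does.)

Ballots ranking Aero above Model T: 1 + 5 = 6.
Ballots ranking Model T above Aero: 11 − 6 = 5.
Aero wins the head-to-head 6–5.

Aero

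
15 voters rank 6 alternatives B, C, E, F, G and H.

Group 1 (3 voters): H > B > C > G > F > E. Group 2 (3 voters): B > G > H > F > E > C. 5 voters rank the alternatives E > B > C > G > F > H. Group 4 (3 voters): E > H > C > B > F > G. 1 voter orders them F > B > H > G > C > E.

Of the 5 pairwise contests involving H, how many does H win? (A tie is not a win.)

H against each rival (15 voters):
H–B: B 9–6.
H vs C: H, 10–5.
H vs E: E wins 8–7.
H–F: H 9–6.
H–G: G 8–7.
H beats C, F; loses to B, E, G — 2 pairwise wins.

2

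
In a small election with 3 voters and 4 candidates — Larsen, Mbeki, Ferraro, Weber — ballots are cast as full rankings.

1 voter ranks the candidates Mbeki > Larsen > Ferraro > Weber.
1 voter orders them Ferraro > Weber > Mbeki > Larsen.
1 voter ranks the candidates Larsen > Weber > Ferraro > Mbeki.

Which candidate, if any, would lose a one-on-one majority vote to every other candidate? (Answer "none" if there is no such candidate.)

Head-to-head results (3 voters):
Larsen vs Mbeki: Larsen is ranked higher on 1 ballot, Mbeki on 2. Mbeki wins 2–1.
Larsen vs Ferraro: Larsen wins 2–1.
Larsen vs Weber: Larsen, 2–1.
Mbeki vs Ferraro: Mbeki preferred on 1 ballot; Ferraro wins 2–1.
Mbeki vs Weber: Weber, 2–1.
Ferraro vs Weber: Ferraro preferred on 1+1 = 2 ballots; Ferraro wins 2–1.
Every candidate wins at least one matchup (Larsen beats Ferraro; Mbeki beats Larsen; Ferraro beats Mbeki; Weber beats Mbeki), so there is no Condorcet loser.

none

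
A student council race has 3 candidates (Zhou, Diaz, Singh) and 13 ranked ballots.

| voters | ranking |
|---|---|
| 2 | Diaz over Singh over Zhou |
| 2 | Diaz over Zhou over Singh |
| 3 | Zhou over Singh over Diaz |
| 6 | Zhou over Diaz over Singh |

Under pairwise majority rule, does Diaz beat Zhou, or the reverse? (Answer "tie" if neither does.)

Ballots ranking Diaz above Zhou: 2 + 2 = 4.
Ballots ranking Zhou above Diaz: 13 − 4 = 9.
Zhou wins the head-to-head 9–4.

Zhou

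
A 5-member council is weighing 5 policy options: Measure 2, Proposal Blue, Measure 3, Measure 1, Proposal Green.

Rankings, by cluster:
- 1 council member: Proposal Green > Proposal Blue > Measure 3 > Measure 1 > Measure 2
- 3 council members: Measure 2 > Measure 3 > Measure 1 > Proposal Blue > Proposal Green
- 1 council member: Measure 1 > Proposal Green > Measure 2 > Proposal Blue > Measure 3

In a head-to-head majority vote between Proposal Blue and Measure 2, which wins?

Measure 2

Ballots ranking Proposal Blue above Measure 2: 1.
Ballots ranking Measure 2 above Proposal Blue: 5 − 1 = 4.
Measure 2 wins the head-to-head 4–1.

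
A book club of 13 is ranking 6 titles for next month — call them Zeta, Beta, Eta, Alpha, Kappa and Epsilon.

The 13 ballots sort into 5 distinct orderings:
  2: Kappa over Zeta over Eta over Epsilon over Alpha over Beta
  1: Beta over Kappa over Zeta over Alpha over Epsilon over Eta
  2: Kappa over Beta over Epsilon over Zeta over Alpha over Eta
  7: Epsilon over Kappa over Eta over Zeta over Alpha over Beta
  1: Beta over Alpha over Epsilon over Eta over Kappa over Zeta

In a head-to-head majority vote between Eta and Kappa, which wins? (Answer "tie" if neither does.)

Kappa

Ballots ranking Eta above Kappa: 1.
Ballots ranking Kappa above Eta: 13 − 1 = 12.
Kappa wins the head-to-head 12–1.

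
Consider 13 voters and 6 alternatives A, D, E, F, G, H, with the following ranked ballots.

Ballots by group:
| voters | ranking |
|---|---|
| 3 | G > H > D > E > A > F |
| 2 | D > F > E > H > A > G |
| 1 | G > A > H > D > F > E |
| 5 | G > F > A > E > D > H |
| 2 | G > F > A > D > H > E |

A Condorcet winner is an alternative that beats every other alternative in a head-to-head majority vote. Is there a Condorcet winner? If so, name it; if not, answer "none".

G

Check each pair by majority over 13 ballots:
A vs D: 8 to 5, A.
A vs E: A wins 8–5.
A vs F: F, 9–4.
A vs G: A is ranked higher on 2 ballots, G on 11. G wins 11–2.
A vs H: A wins 8–5.
D vs E: 3+2+1+2 = 8 for D, 5 for E — D by 8–5.
D vs F: F, 7–6.
D vs G: 2 to 11, G.
D vs H: D wins 9–4.
E–F: F 10–3.
E vs G: 2 for E, 11 for G — G by 11–2.
E vs H: E wins 7–6.
F–G: G 11–2.
F vs H: F, 9–4.
G vs H: 3+1+5+2 = 11 for G, 2 for H — G by 11–2.
G beats each of A, D, E, F, H — G is the Condorcet winner.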